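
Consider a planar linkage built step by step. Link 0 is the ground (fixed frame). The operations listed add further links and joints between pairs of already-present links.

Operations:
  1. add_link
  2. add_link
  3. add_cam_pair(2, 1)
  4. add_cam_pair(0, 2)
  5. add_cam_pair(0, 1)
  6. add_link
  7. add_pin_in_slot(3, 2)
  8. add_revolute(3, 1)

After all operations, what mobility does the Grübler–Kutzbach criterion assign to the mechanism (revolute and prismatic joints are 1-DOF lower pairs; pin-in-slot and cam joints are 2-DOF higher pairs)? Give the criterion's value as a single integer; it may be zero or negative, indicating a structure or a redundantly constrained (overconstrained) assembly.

link 0 = ground. State L|J1|J2 = 1|0|0
+link1  2|0|0
+link2  3|0|0
C(2,1) f=2→J2  3|0|1
C(0,2) f=2→J2  3|0|2
C(0,1) f=2→J2  3|0|3
+link3  4|0|3
PS(3,2) f=2→J2  4|0|4
R(3,1) f=1→J1  4|1|4
M = 3(4−1)−2·1−4 = 9−2−4 = 3

M = 3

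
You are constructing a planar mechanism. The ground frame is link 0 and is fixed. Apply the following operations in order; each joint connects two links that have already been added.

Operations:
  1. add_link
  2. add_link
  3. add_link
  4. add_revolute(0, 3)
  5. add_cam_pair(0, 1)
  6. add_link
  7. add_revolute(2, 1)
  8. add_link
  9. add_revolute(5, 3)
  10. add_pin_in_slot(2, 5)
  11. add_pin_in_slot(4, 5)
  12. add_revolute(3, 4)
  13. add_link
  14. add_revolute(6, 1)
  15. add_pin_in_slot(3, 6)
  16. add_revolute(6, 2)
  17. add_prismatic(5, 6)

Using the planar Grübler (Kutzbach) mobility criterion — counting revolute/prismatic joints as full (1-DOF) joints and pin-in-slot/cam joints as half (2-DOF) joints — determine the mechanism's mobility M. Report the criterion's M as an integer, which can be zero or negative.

L=1 J1=0 J2=0
add link → L=2 J1=0 J2=0
add link → L=3 J1=0 J2=0
add link → L=4 J1=0 J2=0
R@0,3 dof=1 J1 → L=4 J1=1 J2=0
C@0,1 dof=2 J2 → L=4 J1=1 J2=1
add link → L=5 J1=1 J2=1
R@2,1 dof=1 J1 → L=5 J1=2 J2=1
add link → L=6 J1=2 J2=1
R@5,3 dof=1 J1 → L=6 J1=3 J2=1
PS@2,5 dof=2 J2 → L=6 J1=3 J2=2
PS@4,5 dof=2 J2 → L=6 J1=3 J2=3
R@3,4 dof=1 J1 → L=6 J1=4 J2=3
add link → L=7 J1=4 J2=3
R@6,1 dof=1 J1 → L=7 J1=5 J2=3
PS@3,6 dof=2 J2 → L=7 J1=5 J2=4
R@6,2 dof=1 J1 → L=7 J1=6 J2=4
P@5,6 dof=1 J1 → L=7 J1=7 J2=4
M=3(L−1)−2J1−J2=3·6−2·7−4=0

M = 0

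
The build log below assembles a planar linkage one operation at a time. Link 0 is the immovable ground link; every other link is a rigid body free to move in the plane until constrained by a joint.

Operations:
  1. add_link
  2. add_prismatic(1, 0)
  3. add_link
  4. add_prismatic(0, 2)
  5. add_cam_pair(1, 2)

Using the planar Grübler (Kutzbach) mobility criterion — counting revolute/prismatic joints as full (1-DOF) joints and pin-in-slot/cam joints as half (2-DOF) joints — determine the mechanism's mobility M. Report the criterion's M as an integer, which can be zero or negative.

ground; <1,0,0>
#1 <2,0,0>
P:1↔0 J1 <2,1,0>
#2 <3,1,0>
P:0↔2 J1 <3,2,0>
C:1↔2 J2 <3,2,1>
3×2 − 2×2 − 1×1 = 1

M = 1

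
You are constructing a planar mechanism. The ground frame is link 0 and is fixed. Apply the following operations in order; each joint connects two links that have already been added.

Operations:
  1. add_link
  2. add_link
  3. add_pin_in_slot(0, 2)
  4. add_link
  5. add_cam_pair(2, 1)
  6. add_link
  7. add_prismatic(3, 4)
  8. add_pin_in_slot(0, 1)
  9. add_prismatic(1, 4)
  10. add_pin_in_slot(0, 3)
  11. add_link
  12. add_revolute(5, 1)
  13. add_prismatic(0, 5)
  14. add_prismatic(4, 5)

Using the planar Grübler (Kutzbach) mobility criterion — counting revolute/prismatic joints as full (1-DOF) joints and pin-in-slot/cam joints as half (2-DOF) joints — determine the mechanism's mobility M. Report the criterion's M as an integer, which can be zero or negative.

ground; <1,0,0>
#1 <2,0,0>
#2 <3,0,0>
PS:0↔2 J2 <3,0,1>
#3 <4,0,1>
C:2↔1 J2 <4,0,2>
#4 <5,0,2>
P:3↔4 J1 <5,1,2>
PS:0↔1 J2 <5,1,3>
P:1↔4 J1 <5,2,3>
PS:0↔3 J2 <5,2,4>
#5 <6,2,4>
R:5↔1 J1 <6,3,4>
P:0↔5 J1 <6,4,4>
P:4↔5 J1 <6,5,4>
3×5 − 2×5 − 1×4 = 1

M = 1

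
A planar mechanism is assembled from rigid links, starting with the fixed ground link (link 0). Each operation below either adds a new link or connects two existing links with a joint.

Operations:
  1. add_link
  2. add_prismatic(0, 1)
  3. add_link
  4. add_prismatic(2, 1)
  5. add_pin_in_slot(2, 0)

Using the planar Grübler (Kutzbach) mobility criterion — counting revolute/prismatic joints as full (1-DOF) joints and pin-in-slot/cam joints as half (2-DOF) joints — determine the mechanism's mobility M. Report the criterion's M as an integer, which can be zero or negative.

M = 1

[1;0;0] (link 0 is ground)
L+ [2;0;0]
P(0,1)∈J1 [2;1;0]
L+ [3;1;0]
P(2,1)∈J1 [3;2;0]
PS(2,0)∈J2 [3;2;1]
mobility = 6 − 4 − 1 = 1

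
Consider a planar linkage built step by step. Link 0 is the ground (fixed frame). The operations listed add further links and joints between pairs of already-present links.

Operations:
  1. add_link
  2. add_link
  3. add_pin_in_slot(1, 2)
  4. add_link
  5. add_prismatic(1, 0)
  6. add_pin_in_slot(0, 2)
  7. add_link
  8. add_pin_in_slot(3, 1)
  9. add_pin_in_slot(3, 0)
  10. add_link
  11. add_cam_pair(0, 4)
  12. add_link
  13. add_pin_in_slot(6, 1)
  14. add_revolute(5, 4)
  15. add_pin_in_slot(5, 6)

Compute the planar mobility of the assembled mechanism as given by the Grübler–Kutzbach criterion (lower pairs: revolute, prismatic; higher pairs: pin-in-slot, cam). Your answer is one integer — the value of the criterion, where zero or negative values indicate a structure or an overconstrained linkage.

M = 7

[1;0;0] (link 0 is ground)
L+ [2;0;0]
L+ [3;0;0]
PS(1,2)∈J2 [3;0;1]
L+ [4;0;1]
P(1,0)∈J1 [4;1;1]
PS(0,2)∈J2 [4;1;2]
L+ [5;1;2]
PS(3,1)∈J2 [5;1;3]
PS(3,0)∈J2 [5;1;4]
L+ [6;1;4]
C(0,4)∈J2 [6;1;5]
L+ [7;1;5]
PS(6,1)∈J2 [7;1;6]
R(5,4)∈J1 [7;2;6]
PS(5,6)∈J2 [7;2;7]
mobility = 18 − 4 − 7 = 7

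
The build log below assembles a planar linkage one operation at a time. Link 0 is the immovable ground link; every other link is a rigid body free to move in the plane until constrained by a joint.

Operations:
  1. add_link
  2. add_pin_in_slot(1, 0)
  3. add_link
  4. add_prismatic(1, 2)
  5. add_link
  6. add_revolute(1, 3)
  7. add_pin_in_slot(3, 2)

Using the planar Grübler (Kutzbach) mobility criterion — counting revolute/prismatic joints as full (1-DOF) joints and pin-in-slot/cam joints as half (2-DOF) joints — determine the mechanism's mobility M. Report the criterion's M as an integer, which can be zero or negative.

M = 3

ground; <1,0,0>
#1 <2,0,0>
PS:1↔0 J2 <2,0,1>
#2 <3,0,1>
P:1↔2 J1 <3,1,1>
#3 <4,1,1>
R:1↔3 J1 <4,2,1>
PS:3↔2 J2 <4,2,2>
3×3 − 2×2 − 1×2 = 3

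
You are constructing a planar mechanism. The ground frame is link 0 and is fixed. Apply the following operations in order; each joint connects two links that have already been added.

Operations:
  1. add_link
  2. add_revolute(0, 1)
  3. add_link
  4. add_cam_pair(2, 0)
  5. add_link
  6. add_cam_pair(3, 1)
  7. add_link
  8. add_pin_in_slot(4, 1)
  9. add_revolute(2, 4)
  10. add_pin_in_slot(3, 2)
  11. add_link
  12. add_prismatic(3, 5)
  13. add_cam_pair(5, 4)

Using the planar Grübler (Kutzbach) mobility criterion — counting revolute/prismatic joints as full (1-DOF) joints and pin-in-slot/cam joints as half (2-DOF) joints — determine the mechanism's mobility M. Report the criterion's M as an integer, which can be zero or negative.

M = 4

ground; <1,0,0>
#1 <2,0,0>
R:0↔1 J1 <2,1,0>
#2 <3,1,0>
C:2↔0 J2 <3,1,1>
#3 <4,1,1>
C:3↔1 J2 <4,1,2>
#4 <5,1,2>
PS:4↔1 J2 <5,1,3>
R:2↔4 J1 <5,2,3>
PS:3↔2 J2 <5,2,4>
#5 <6,2,4>
P:3↔5 J1 <6,3,4>
C:5↔4 J2 <6,3,5>
3×5 − 2×3 − 1×5 = 4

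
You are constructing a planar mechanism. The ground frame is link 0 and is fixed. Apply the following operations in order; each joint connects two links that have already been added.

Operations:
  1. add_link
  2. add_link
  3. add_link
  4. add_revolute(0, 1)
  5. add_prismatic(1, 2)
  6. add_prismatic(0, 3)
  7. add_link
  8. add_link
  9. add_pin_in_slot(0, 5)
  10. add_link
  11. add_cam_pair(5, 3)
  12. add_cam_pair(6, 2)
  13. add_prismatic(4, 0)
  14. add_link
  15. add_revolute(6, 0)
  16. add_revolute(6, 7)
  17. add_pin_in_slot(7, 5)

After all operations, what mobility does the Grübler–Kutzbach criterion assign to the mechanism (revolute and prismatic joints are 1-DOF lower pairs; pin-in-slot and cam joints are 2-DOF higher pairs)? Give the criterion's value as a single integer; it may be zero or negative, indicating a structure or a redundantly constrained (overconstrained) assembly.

L=1 J1=0 J2=0
add link → L=2 J1=0 J2=0
add link → L=3 J1=0 J2=0
add link → L=4 J1=0 J2=0
R@0,1 dof=1 J1 → L=4 J1=1 J2=0
P@1,2 dof=1 J1 → L=4 J1=2 J2=0
P@0,3 dof=1 J1 → L=4 J1=3 J2=0
add link → L=5 J1=3 J2=0
add link → L=6 J1=3 J2=0
PS@0,5 dof=2 J2 → L=6 J1=3 J2=1
add link → L=7 J1=3 J2=1
C@5,3 dof=2 J2 → L=7 J1=3 J2=2
C@6,2 dof=2 J2 → L=7 J1=3 J2=3
P@4,0 dof=1 J1 → L=7 J1=4 J2=3
add link → L=8 J1=4 J2=3
R@6,0 dof=1 J1 → L=8 J1=5 J2=3
R@6,7 dof=1 J1 → L=8 J1=6 J2=3
PS@7,5 dof=2 J2 → L=8 J1=6 J2=4
M=3(L−1)−2J1−J2=3·7−2·6−4=5

M = 5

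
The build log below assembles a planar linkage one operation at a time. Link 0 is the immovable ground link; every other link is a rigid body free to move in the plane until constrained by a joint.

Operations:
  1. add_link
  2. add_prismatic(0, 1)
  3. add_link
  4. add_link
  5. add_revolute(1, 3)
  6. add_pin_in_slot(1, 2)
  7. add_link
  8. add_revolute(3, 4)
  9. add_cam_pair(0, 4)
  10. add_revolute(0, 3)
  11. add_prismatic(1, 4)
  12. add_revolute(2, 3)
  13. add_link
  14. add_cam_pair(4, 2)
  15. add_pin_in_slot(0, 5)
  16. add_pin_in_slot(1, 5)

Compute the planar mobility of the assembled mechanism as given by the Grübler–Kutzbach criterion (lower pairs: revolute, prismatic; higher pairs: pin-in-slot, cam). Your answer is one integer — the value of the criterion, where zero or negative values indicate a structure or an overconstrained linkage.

[1;0;0] (link 0 is ground)
L+ [2;0;0]
P(0,1)∈J1 [2;1;0]
L+ [3;1;0]
L+ [4;1;0]
R(1,3)∈J1 [4;2;0]
PS(1,2)∈J2 [4;2;1]
L+ [5;2;1]
R(3,4)∈J1 [5;3;1]
C(0,4)∈J2 [5;3;2]
R(0,3)∈J1 [5;4;2]
P(1,4)∈J1 [5;5;2]
R(2,3)∈J1 [5;6;2]
L+ [6;6;2]
C(4,2)∈J2 [6;6;3]
PS(0,5)∈J2 [6;6;4]
PS(1,5)∈J2 [6;6;5]
mobility = 15 − 12 − 5 = -2

M = -2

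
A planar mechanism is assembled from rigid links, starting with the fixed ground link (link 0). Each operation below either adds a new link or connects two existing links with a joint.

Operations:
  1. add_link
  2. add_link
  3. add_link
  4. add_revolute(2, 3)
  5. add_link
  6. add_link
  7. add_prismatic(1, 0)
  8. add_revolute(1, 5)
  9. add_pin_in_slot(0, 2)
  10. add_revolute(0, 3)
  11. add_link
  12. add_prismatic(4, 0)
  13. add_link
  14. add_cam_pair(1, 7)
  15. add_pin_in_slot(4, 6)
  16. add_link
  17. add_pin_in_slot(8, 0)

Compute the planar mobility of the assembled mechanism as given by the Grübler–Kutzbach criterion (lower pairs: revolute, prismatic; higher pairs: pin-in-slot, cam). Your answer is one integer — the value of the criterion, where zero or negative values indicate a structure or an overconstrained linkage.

M = 10

L=1 J1=0 J2=0
add link → L=2 J1=0 J2=0
add link → L=3 J1=0 J2=0
add link → L=4 J1=0 J2=0
R@2,3 dof=1 J1 → L=4 J1=1 J2=0
add link → L=5 J1=1 J2=0
add link → L=6 J1=1 J2=0
P@1,0 dof=1 J1 → L=6 J1=2 J2=0
R@1,5 dof=1 J1 → L=6 J1=3 J2=0
PS@0,2 dof=2 J2 → L=6 J1=3 J2=1
R@0,3 dof=1 J1 → L=6 J1=4 J2=1
add link → L=7 J1=4 J2=1
P@4,0 dof=1 J1 → L=7 J1=5 J2=1
add link → L=8 J1=5 J2=1
C@1,7 dof=2 J2 → L=8 J1=5 J2=2
PS@4,6 dof=2 J2 → L=8 J1=5 J2=3
add link → L=9 J1=5 J2=3
PS@8,0 dof=2 J2 → L=9 J1=5 J2=4
M=3(L−1)−2J1−J2=3·8−2·5−4=10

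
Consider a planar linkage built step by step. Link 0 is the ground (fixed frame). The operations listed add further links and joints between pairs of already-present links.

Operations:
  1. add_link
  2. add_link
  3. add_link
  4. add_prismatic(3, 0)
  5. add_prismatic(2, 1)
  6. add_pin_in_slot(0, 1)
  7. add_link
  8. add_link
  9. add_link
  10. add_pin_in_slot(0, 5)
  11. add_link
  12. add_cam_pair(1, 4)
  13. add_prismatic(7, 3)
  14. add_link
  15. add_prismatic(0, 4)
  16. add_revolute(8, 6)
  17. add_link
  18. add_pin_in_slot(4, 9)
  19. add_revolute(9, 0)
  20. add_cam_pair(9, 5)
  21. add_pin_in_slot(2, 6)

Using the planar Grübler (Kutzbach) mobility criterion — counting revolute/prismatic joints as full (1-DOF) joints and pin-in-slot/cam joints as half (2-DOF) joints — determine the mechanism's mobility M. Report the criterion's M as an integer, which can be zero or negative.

L=1 J1=0 J2=0
add link → L=2 J1=0 J2=0
add link → L=3 J1=0 J2=0
add link → L=4 J1=0 J2=0
P@3,0 dof=1 J1 → L=4 J1=1 J2=0
P@2,1 dof=1 J1 → L=4 J1=2 J2=0
PS@0,1 dof=2 J2 → L=4 J1=2 J2=1
add link → L=5 J1=2 J2=1
add link → L=6 J1=2 J2=1
add link → L=7 J1=2 J2=1
PS@0,5 dof=2 J2 → L=7 J1=2 J2=2
add link → L=8 J1=2 J2=2
C@1,4 dof=2 J2 → L=8 J1=2 J2=3
P@7,3 dof=1 J1 → L=8 J1=3 J2=3
add link → L=9 J1=3 J2=3
P@0,4 dof=1 J1 → L=9 J1=4 J2=3
R@8,6 dof=1 J1 → L=9 J1=5 J2=3
add link → L=10 J1=5 J2=3
PS@4,9 dof=2 J2 → L=10 J1=5 J2=4
R@9,0 dof=1 J1 → L=10 J1=6 J2=4
C@9,5 dof=2 J2 → L=10 J1=6 J2=5
PS@2,6 dof=2 J2 → L=10 J1=6 J2=6
M=3(L−1)−2J1−J2=3·9−2·6−6=9

M = 9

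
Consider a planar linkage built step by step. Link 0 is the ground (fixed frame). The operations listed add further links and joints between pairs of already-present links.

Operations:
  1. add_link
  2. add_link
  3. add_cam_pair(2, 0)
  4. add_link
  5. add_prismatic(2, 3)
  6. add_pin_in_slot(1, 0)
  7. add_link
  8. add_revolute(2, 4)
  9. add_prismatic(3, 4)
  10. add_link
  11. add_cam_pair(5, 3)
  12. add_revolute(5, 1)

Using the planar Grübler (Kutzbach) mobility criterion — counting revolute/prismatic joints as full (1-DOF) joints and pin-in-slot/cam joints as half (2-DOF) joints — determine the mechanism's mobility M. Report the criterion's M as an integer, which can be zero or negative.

[1;0;0] (link 0 is ground)
L+ [2;0;0]
L+ [3;0;0]
C(2,0)∈J2 [3;0;1]
L+ [4;0;1]
P(2,3)∈J1 [4;1;1]
PS(1,0)∈J2 [4;1;2]
L+ [5;1;2]
R(2,4)∈J1 [5;2;2]
P(3,4)∈J1 [5;3;2]
L+ [6;3;2]
C(5,3)∈J2 [6;3;3]
R(5,1)∈J1 [6;4;3]
mobility = 15 − 8 − 3 = 4

M = 4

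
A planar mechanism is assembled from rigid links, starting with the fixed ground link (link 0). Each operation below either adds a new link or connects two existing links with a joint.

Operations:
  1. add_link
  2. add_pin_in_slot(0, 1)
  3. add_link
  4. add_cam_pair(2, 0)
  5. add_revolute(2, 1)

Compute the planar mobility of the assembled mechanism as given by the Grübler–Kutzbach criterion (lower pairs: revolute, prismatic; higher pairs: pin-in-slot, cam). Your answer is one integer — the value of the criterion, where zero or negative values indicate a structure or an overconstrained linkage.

L=1 J1=0 J2=0
add link → L=2 J1=0 J2=0
PS@0,1 dof=2 J2 → L=2 J1=0 J2=1
add link → L=3 J1=0 J2=1
C@2,0 dof=2 J2 → L=3 J1=0 J2=2
R@2,1 dof=1 J1 → L=3 J1=1 J2=2
M=3(L−1)−2J1−J2=3·2−2·1−2=2

M = 2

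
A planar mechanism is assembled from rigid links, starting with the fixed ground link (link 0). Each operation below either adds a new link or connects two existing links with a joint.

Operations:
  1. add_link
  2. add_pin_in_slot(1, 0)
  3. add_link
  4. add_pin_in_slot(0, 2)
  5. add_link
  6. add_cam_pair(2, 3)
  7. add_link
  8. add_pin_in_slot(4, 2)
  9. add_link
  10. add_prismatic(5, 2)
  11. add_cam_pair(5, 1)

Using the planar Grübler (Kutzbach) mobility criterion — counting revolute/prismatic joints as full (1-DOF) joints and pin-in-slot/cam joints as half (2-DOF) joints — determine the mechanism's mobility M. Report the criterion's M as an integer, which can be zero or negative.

M = 8

(L,J1,J2)=(1,0,0); link0 fixed
link1: (2,0,0)
PS 1-0 [J2]: (2,0,1)
link2: (3,0,1)
PS 0-2 [J2]: (3,0,2)
link3: (4,0,2)
C 2-3 [J2]: (4,0,3)
link4: (5,0,3)
PS 4-2 [J2]: (5,0,4)
link5: (6,0,4)
P 5-2 [J1]: (6,1,4)
C 5-1 [J2]: (6,1,5)
Grübler: 3·5 − 2·1 − 5 = 8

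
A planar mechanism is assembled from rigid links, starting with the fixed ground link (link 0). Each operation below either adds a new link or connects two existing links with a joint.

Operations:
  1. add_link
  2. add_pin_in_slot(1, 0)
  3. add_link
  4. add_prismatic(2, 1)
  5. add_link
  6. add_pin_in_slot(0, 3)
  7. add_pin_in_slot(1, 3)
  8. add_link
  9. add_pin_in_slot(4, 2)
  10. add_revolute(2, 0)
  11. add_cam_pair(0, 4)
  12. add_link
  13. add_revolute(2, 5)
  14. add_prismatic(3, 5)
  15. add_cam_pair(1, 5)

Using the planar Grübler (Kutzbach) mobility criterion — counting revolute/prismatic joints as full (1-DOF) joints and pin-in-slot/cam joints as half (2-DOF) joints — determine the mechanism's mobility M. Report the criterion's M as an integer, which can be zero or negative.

M = 1

ground; <1,0,0>
#1 <2,0,0>
PS:1↔0 J2 <2,0,1>
#2 <3,0,1>
P:2↔1 J1 <3,1,1>
#3 <4,1,1>
PS:0↔3 J2 <4,1,2>
PS:1↔3 J2 <4,1,3>
#4 <5,1,3>
PS:4↔2 J2 <5,1,4>
R:2↔0 J1 <5,2,4>
C:0↔4 J2 <5,2,5>
#5 <6,2,5>
R:2↔5 J1 <6,3,5>
P:3↔5 J1 <6,4,5>
C:1↔5 J2 <6,4,6>
3×5 − 2×4 − 1×6 = 1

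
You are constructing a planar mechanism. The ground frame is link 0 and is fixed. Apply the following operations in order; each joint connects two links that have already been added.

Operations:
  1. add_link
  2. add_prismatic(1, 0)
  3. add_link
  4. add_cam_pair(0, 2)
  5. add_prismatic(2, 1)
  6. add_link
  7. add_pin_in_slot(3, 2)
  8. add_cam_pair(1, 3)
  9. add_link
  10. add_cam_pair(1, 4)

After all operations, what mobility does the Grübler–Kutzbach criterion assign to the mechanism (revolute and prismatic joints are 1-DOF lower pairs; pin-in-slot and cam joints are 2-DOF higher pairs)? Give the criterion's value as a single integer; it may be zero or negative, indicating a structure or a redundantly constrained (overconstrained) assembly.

[1;0;0] (link 0 is ground)
L+ [2;0;0]
P(1,0)∈J1 [2;1;0]
L+ [3;1;0]
C(0,2)∈J2 [3;1;1]
P(2,1)∈J1 [3;2;1]
L+ [4;2;1]
PS(3,2)∈J2 [4;2;2]
C(1,3)∈J2 [4;2;3]
L+ [5;2;3]
C(1,4)∈J2 [5;2;4]
mobility = 12 − 4 − 4 = 4

M = 4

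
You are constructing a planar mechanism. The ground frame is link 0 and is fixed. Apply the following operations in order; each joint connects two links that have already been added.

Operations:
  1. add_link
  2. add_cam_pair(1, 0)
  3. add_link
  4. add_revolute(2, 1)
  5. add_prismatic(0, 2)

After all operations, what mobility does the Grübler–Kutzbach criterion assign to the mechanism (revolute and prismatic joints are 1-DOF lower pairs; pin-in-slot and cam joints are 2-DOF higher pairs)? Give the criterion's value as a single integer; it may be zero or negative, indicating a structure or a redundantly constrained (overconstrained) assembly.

[1;0;0] (link 0 is ground)
L+ [2;0;0]
C(1,0)∈J2 [2;0;1]
L+ [3;0;1]
R(2,1)∈J1 [3;1;1]
P(0,2)∈J1 [3;2;1]
mobility = 6 − 4 − 1 = 1

M = 1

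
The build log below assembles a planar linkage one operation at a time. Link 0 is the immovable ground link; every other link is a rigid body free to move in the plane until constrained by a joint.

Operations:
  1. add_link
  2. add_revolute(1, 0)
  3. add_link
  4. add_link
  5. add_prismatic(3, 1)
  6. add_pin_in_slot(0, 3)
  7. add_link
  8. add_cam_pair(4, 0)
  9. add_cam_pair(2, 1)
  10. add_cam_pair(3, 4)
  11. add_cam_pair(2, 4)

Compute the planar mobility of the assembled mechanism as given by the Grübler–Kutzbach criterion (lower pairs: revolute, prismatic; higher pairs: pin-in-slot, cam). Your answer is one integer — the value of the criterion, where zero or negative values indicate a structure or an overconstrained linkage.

M = 3

ground; <1,0,0>
#1 <2,0,0>
R:1↔0 J1 <2,1,0>
#2 <3,1,0>
#3 <4,1,0>
P:3↔1 J1 <4,2,0>
PS:0↔3 J2 <4,2,1>
#4 <5,2,1>
C:4↔0 J2 <5,2,2>
C:2↔1 J2 <5,2,3>
C:3↔4 J2 <5,2,4>
C:2↔4 J2 <5,2,5>
3×4 − 2×2 − 1×5 = 3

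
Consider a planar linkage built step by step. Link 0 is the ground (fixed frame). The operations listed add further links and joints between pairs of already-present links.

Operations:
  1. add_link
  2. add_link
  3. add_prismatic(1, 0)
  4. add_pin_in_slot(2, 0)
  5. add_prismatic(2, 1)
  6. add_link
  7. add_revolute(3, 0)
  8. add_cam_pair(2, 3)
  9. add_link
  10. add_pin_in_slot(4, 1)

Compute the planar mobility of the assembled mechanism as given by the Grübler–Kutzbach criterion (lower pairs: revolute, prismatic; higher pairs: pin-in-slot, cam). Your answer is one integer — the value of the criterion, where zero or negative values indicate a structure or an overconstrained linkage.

[1;0;0] (link 0 is ground)
L+ [2;0;0]
L+ [3;0;0]
P(1,0)∈J1 [3;1;0]
PS(2,0)∈J2 [3;1;1]
P(2,1)∈J1 [3;2;1]
L+ [4;2;1]
R(3,0)∈J1 [4;3;1]
C(2,3)∈J2 [4;3;2]
L+ [5;3;2]
PS(4,1)∈J2 [5;3;3]
mobility = 12 − 6 − 3 = 3

M = 3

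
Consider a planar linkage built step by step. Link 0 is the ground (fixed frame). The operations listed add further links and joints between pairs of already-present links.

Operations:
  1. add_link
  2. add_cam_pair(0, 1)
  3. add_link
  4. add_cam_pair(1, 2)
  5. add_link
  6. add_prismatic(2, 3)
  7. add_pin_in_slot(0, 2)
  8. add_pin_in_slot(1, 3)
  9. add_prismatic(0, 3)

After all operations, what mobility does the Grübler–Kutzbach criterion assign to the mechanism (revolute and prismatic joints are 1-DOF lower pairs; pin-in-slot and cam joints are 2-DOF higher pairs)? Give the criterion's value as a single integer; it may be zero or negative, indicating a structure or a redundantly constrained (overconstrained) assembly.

[1;0;0] (link 0 is ground)
L+ [2;0;0]
C(0,1)∈J2 [2;0;1]
L+ [3;0;1]
C(1,2)∈J2 [3;0;2]
L+ [4;0;2]
P(2,3)∈J1 [4;1;2]
PS(0,2)∈J2 [4;1;3]
PS(1,3)∈J2 [4;1;4]
P(0,3)∈J1 [4;2;4]
mobility = 9 − 4 − 4 = 1

M = 1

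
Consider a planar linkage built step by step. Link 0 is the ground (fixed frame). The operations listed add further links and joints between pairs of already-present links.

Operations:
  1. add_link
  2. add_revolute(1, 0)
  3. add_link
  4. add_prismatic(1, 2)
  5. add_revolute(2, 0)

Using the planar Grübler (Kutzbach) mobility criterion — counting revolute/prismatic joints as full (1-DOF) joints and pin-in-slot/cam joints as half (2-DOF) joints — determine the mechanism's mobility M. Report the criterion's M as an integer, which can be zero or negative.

link 0 = ground. State L|J1|J2 = 1|0|0
+link1  2|0|0
R(1,0) f=1→J1  2|1|0
+link2  3|1|0
P(1,2) f=1→J1  3|2|0
R(2,0) f=1→J1  3|3|0
M = 3(3−1)−2·3−0 = 6−6−0 = 0

M = 0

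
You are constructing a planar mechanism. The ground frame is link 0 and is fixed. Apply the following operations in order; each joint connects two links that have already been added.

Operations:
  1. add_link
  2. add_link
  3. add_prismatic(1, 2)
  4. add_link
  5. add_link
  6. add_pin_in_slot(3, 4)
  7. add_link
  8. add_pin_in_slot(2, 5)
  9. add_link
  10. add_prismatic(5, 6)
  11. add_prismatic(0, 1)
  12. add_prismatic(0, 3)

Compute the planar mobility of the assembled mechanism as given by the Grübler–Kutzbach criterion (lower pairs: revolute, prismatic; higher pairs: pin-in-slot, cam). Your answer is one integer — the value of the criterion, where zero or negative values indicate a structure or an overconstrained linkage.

M = 8

ground; <1,0,0>
#1 <2,0,0>
#2 <3,0,0>
P:1↔2 J1 <3,1,0>
#3 <4,1,0>
#4 <5,1,0>
PS:3↔4 J2 <5,1,1>
#5 <6,1,1>
PS:2↔5 J2 <6,1,2>
#6 <7,1,2>
P:5↔6 J1 <7,2,2>
P:0↔1 J1 <7,3,2>
P:0↔3 J1 <7,4,2>
3×6 − 2×4 − 1×2 = 8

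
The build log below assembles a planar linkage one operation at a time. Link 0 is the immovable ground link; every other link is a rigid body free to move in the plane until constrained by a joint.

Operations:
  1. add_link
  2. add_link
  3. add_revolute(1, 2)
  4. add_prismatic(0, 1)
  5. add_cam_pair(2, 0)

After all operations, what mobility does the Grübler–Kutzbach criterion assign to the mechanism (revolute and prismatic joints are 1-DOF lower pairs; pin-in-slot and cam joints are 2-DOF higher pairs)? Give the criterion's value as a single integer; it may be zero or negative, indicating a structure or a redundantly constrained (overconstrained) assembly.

M = 1

(L,J1,J2)=(1,0,0); link0 fixed
link1: (2,0,0)
link2: (3,0,0)
R 1-2 [J1]: (3,1,0)
P 0-1 [J1]: (3,2,0)
C 2-0 [J2]: (3,2,1)
Grübler: 3·2 − 2·2 − 1 = 1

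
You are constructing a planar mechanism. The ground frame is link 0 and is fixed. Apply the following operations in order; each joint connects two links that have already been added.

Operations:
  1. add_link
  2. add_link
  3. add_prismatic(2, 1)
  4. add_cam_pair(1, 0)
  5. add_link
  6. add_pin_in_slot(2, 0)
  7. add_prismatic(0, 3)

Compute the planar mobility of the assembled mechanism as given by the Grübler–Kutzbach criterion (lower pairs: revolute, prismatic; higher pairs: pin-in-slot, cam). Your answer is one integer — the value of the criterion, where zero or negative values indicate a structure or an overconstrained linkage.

[1;0;0] (link 0 is ground)
L+ [2;0;0]
L+ [3;0;0]
P(2,1)∈J1 [3;1;0]
C(1,0)∈J2 [3;1;1]
L+ [4;1;1]
PS(2,0)∈J2 [4;1;2]
P(0,3)∈J1 [4;2;2]
mobility = 9 − 4 − 2 = 3

M = 3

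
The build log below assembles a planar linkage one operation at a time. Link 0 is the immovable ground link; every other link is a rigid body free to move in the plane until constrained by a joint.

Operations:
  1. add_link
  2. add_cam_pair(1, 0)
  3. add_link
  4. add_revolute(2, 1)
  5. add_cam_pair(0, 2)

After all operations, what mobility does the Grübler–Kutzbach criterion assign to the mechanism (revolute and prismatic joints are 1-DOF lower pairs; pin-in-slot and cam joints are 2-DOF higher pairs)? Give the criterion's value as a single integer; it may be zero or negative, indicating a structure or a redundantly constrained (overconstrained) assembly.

M = 2

ground; <1,0,0>
#1 <2,0,0>
C:1↔0 J2 <2,0,1>
#2 <3,0,1>
R:2↔1 J1 <3,1,1>
C:0↔2 J2 <3,1,2>
3×2 − 2×1 − 1×2 = 2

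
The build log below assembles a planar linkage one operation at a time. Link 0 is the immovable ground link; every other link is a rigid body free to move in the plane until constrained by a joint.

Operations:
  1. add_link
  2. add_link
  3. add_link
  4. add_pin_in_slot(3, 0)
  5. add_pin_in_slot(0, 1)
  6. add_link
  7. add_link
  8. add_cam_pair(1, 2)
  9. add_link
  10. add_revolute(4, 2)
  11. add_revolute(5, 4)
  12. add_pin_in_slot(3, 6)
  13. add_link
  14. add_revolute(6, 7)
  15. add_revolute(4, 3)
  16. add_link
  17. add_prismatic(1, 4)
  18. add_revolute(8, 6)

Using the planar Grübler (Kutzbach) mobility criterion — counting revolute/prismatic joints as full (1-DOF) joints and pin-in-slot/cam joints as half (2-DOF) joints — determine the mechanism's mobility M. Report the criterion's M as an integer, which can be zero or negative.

L=1 J1=0 J2=0
add link → L=2 J1=0 J2=0
add link → L=3 J1=0 J2=0
add link → L=4 J1=0 J2=0
PS@3,0 dof=2 J2 → L=4 J1=0 J2=1
PS@0,1 dof=2 J2 → L=4 J1=0 J2=2
add link → L=5 J1=0 J2=2
add link → L=6 J1=0 J2=2
C@1,2 dof=2 J2 → L=6 J1=0 J2=3
add link → L=7 J1=0 J2=3
R@4,2 dof=1 J1 → L=7 J1=1 J2=3
R@5,4 dof=1 J1 → L=7 J1=2 J2=3
PS@3,6 dof=2 J2 → L=7 J1=2 J2=4
add link → L=8 J1=2 J2=4
R@6,7 dof=1 J1 → L=8 J1=3 J2=4
R@4,3 dof=1 J1 → L=8 J1=4 J2=4
add link → L=9 J1=4 J2=4
P@1,4 dof=1 J1 → L=9 J1=5 J2=4
R@8,6 dof=1 J1 → L=9 J1=6 J2=4
M=3(L−1)−2J1−J2=3·8−2·6−4=8

M = 8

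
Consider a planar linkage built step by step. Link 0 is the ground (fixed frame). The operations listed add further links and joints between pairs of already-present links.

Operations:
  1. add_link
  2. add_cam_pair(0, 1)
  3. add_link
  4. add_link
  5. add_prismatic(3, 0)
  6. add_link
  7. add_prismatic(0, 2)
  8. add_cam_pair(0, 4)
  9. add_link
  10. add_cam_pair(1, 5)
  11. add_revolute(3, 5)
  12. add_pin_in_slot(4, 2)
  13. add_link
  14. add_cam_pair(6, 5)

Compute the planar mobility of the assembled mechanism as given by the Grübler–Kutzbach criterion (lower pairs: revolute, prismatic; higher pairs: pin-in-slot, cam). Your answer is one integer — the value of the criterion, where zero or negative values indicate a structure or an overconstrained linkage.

M = 7

[1;0;0] (link 0 is ground)
L+ [2;0;0]
C(0,1)∈J2 [2;0;1]
L+ [3;0;1]
L+ [4;0;1]
P(3,0)∈J1 [4;1;1]
L+ [5;1;1]
P(0,2)∈J1 [5;2;1]
C(0,4)∈J2 [5;2;2]
L+ [6;2;2]
C(1,5)∈J2 [6;2;3]
R(3,5)∈J1 [6;3;3]
PS(4,2)∈J2 [6;3;4]
L+ [7;3;4]
C(6,5)∈J2 [7;3;5]
mobility = 18 − 6 − 5 = 7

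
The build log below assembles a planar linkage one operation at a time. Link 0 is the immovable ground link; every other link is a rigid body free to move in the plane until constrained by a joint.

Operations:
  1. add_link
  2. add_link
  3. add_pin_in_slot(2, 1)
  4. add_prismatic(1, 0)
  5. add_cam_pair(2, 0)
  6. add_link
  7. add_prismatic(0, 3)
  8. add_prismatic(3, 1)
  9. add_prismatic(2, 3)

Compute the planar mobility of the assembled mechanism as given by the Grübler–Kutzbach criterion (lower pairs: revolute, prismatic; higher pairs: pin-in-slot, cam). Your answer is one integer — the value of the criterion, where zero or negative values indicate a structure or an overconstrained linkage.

L=1 J1=0 J2=0
add link → L=2 J1=0 J2=0
add link → L=3 J1=0 J2=0
PS@2,1 dof=2 J2 → L=3 J1=0 J2=1
P@1,0 dof=1 J1 → L=3 J1=1 J2=1
C@2,0 dof=2 J2 → L=3 J1=1 J2=2
add link → L=4 J1=1 J2=2
P@0,3 dof=1 J1 → L=4 J1=2 J2=2
P@3,1 dof=1 J1 → L=4 J1=3 J2=2
P@2,3 dof=1 J1 → L=4 J1=4 J2=2
M=3(L−1)−2J1−J2=3·3−2·4−2=-1

M = -1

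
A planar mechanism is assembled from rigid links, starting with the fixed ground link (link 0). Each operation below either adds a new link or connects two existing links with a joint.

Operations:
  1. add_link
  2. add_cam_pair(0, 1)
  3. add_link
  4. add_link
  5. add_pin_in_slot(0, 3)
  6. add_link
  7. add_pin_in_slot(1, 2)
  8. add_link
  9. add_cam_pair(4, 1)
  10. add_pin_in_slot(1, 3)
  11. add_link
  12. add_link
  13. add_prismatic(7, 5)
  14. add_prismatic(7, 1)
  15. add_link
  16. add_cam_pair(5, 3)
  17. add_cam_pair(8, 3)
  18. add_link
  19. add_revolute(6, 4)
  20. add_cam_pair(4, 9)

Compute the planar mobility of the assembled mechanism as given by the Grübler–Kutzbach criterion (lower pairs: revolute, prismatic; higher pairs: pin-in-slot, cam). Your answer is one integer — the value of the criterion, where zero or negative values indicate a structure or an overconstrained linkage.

M = 13

(L,J1,J2)=(1,0,0); link0 fixed
link1: (2,0,0)
C 0-1 [J2]: (2,0,1)
link2: (3,0,1)
link3: (4,0,1)
PS 0-3 [J2]: (4,0,2)
link4: (5,0,2)
PS 1-2 [J2]: (5,0,3)
link5: (6,0,3)
C 4-1 [J2]: (6,0,4)
PS 1-3 [J2]: (6,0,5)
link6: (7,0,5)
link7: (8,0,5)
P 7-5 [J1]: (8,1,5)
P 7-1 [J1]: (8,2,5)
link8: (9,2,5)
C 5-3 [J2]: (9,2,6)
C 8-3 [J2]: (9,2,7)
link9: (10,2,7)
R 6-4 [J1]: (10,3,7)
C 4-9 [J2]: (10,3,8)
Grübler: 3·9 − 2·3 − 8 = 13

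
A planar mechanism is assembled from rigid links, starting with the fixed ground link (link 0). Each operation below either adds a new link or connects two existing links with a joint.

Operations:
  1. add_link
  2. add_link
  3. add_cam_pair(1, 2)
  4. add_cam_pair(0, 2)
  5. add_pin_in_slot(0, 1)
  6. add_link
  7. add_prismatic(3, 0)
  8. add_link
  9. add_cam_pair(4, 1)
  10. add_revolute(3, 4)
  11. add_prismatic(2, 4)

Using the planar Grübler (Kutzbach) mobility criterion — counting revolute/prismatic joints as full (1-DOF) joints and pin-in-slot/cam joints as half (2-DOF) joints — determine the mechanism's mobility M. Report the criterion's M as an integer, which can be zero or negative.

(L,J1,J2)=(1,0,0); link0 fixed
link1: (2,0,0)
link2: (3,0,0)
C 1-2 [J2]: (3,0,1)
C 0-2 [J2]: (3,0,2)
PS 0-1 [J2]: (3,0,3)
link3: (4,0,3)
P 3-0 [J1]: (4,1,3)
link4: (5,1,3)
C 4-1 [J2]: (5,1,4)
R 3-4 [J1]: (5,2,4)
P 2-4 [J1]: (5,3,4)
Grübler: 3·4 − 2·3 − 4 = 2

M = 2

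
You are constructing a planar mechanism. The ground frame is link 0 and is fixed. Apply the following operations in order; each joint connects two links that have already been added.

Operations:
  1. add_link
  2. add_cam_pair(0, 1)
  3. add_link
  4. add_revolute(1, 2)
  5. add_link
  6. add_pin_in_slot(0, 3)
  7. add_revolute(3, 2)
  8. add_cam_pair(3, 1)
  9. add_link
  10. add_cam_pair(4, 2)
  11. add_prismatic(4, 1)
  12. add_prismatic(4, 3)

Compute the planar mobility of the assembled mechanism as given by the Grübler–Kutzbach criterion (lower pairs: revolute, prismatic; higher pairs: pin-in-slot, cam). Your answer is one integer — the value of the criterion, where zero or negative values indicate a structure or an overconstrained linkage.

M = 0

L=1 J1=0 J2=0
add link → L=2 J1=0 J2=0
C@0,1 dof=2 J2 → L=2 J1=0 J2=1
add link → L=3 J1=0 J2=1
R@1,2 dof=1 J1 → L=3 J1=1 J2=1
add link → L=4 J1=1 J2=1
PS@0,3 dof=2 J2 → L=4 J1=1 J2=2
R@3,2 dof=1 J1 → L=4 J1=2 J2=2
C@3,1 dof=2 J2 → L=4 J1=2 J2=3
add link → L=5 J1=2 J2=3
C@4,2 dof=2 J2 → L=5 J1=2 J2=4
P@4,1 dof=1 J1 → L=5 J1=3 J2=4
P@4,3 dof=1 J1 → L=5 J1=4 J2=4
M=3(L−1)−2J1−J2=3·4−2·4−4=0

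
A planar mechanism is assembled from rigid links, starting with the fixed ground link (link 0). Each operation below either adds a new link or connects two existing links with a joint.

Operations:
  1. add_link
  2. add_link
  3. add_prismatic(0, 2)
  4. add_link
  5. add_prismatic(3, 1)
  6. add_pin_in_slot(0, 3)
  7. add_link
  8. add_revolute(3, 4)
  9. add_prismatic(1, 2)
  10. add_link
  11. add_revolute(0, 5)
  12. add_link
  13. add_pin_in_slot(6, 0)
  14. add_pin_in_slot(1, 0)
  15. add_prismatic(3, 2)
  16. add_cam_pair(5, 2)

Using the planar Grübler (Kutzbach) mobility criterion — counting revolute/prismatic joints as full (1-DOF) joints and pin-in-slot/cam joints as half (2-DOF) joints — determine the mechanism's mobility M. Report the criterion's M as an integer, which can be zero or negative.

M = 2

(L,J1,J2)=(1,0,0); link0 fixed
link1: (2,0,0)
link2: (3,0,0)
P 0-2 [J1]: (3,1,0)
link3: (4,1,0)
P 3-1 [J1]: (4,2,0)
PS 0-3 [J2]: (4,2,1)
link4: (5,2,1)
R 3-4 [J1]: (5,3,1)
P 1-2 [J1]: (5,4,1)
link5: (6,4,1)
R 0-5 [J1]: (6,5,1)
link6: (7,5,1)
PS 6-0 [J2]: (7,5,2)
PS 1-0 [J2]: (7,5,3)
P 3-2 [J1]: (7,6,3)
C 5-2 [J2]: (7,6,4)
Grübler: 3·6 − 2·6 − 4 = 2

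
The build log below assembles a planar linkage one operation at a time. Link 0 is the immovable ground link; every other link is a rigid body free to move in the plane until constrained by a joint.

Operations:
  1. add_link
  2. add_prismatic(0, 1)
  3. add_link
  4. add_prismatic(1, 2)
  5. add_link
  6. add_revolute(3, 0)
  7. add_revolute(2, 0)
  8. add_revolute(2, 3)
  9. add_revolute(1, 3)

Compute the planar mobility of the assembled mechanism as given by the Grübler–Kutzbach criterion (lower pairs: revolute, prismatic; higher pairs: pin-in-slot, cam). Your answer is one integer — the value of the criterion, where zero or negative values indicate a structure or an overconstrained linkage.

M = -3

link 0 = ground. State L|J1|J2 = 1|0|0
+link1  2|0|0
P(0,1) f=1→J1  2|1|0
+link2  3|1|0
P(1,2) f=1→J1  3|2|0
+link3  4|2|0
R(3,0) f=1→J1  4|3|0
R(2,0) f=1→J1  4|4|0
R(2,3) f=1→J1  4|5|0
R(1,3) f=1→J1  4|6|0
M = 3(4−1)−2·6−0 = 9−12−0 = -3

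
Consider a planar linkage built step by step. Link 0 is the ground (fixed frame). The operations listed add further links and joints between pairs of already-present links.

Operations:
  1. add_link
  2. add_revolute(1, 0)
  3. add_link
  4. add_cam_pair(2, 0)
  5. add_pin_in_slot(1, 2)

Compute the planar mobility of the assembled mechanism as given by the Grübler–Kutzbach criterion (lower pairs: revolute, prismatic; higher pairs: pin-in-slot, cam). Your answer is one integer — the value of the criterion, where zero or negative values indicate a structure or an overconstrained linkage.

M = 2

[1;0;0] (link 0 is ground)
L+ [2;0;0]
R(1,0)∈J1 [2;1;0]
L+ [3;1;0]
C(2,0)∈J2 [3;1;1]
PS(1,2)∈J2 [3;1;2]
mobility = 6 − 2 − 2 = 2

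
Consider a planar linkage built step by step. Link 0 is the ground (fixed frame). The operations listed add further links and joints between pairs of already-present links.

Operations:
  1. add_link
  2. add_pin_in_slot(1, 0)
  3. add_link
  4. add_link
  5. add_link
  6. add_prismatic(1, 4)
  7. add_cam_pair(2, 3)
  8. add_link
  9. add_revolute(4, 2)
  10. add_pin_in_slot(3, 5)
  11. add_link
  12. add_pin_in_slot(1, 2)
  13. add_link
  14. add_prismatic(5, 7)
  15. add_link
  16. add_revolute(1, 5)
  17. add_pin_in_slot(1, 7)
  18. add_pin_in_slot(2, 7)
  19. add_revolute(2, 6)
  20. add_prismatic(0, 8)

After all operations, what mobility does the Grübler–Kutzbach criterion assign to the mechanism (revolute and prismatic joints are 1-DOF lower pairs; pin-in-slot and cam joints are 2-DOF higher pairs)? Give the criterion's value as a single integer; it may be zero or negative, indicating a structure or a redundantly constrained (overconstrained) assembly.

ground; <1,0,0>
#1 <2,0,0>
PS:1↔0 J2 <2,0,1>
#2 <3,0,1>
#3 <4,0,1>
#4 <5,0,1>
P:1↔4 J1 <5,1,1>
C:2↔3 J2 <5,1,2>
#5 <6,1,2>
R:4↔2 J1 <6,2,2>
PS:3↔5 J2 <6,2,3>
#6 <7,2,3>
PS:1↔2 J2 <7,2,4>
#7 <8,2,4>
P:5↔7 J1 <8,3,4>
#8 <9,3,4>
R:1↔5 J1 <9,4,4>
PS:1↔7 J2 <9,4,5>
PS:2↔7 J2 <9,4,6>
R:2↔6 J1 <9,5,6>
P:0↔8 J1 <9,6,6>
3×8 − 2×6 − 1×6 = 6

M = 6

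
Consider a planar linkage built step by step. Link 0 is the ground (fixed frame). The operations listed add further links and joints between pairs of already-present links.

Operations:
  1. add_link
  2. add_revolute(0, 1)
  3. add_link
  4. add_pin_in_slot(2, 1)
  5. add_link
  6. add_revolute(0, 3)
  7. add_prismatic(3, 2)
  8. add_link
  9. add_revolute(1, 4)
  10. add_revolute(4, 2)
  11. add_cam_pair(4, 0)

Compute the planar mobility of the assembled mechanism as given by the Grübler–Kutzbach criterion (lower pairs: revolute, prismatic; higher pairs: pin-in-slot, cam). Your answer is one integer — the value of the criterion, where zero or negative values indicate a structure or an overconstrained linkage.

M = 0

ground; <1,0,0>
#1 <2,0,0>
R:0↔1 J1 <2,1,0>
#2 <3,1,0>
PS:2↔1 J2 <3,1,1>
#3 <4,1,1>
R:0↔3 J1 <4,2,1>
P:3↔2 J1 <4,3,1>
#4 <5,3,1>
R:1↔4 J1 <5,4,1>
R:4↔2 J1 <5,5,1>
C:4↔0 J2 <5,5,2>
3×4 − 2×5 − 1×2 = 0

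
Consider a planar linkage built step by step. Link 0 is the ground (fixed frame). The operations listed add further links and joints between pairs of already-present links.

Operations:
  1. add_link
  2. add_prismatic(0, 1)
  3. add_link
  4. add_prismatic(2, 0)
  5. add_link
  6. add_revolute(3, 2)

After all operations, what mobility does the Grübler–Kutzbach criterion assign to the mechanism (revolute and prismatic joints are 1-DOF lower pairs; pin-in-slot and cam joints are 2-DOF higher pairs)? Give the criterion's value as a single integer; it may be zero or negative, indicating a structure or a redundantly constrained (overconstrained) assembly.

M = 3

L=1 J1=0 J2=0
add link → L=2 J1=0 J2=0
P@0,1 dof=1 J1 → L=2 J1=1 J2=0
add link → L=3 J1=1 J2=0
P@2,0 dof=1 J1 → L=3 J1=2 J2=0
add link → L=4 J1=2 J2=0
R@3,2 dof=1 J1 → L=4 J1=3 J2=0
M=3(L−1)−2J1−J2=3·3−2·3−0=3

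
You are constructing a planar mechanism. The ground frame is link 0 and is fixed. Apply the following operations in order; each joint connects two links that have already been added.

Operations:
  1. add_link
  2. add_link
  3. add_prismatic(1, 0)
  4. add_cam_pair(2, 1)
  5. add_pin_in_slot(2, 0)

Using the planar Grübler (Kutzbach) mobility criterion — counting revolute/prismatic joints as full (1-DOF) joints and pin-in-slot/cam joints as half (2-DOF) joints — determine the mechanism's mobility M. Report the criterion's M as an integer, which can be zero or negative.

L=1 J1=0 J2=0
add link → L=2 J1=0 J2=0
add link → L=3 J1=0 J2=0
P@1,0 dof=1 J1 → L=3 J1=1 J2=0
C@2,1 dof=2 J2 → L=3 J1=1 J2=1
PS@2,0 dof=2 J2 → L=3 J1=1 J2=2
M=3(L−1)−2J1−J2=3·2−2·1−2=2

M = 2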